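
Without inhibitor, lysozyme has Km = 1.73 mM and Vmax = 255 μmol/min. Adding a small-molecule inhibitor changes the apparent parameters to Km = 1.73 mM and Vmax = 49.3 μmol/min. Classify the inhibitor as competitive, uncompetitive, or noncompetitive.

noncompetitive

Vmax decreases (255 → 49.3 μmol/min) while Km is unchanged — pure noncompetitive inhibition.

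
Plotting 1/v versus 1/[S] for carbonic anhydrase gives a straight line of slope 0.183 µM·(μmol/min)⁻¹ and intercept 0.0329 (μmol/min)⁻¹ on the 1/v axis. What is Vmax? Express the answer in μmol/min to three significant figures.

The y-intercept of a Lineweaver–Burk plot equals 1/Vmax, so Vmax = 1/0.0329 = 30.4 μmol/min.

30.4 μmol/min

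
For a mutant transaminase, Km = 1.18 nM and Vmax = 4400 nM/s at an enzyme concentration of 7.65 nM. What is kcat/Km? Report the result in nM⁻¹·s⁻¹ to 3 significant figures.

kcat = Vmax/[E]total = 4400/7.65 = 575 s⁻¹.
kcat/Km = 575/1.18 = 487 nM⁻¹·s⁻¹.

487 nM⁻¹·s⁻¹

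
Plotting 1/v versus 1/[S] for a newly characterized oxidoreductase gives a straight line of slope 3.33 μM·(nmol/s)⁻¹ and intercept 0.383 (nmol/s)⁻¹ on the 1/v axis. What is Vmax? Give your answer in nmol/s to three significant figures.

2.61 nmol/s

The y-intercept of a Lineweaver–Burk plot equals 1/Vmax, so Vmax = 1/0.383 = 2.61 nmol/s.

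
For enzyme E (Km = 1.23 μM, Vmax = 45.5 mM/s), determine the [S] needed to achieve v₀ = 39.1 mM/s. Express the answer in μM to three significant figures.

7.51 μM

The required fractional saturation is v/Vmax = 39.1/45.5 = 0.8593.
Then [S]/(Km+[S]) = 0.8593 ⇒ [S] = 1.23 × 0.8593/(1 − 0.8593) = 7.51 μM.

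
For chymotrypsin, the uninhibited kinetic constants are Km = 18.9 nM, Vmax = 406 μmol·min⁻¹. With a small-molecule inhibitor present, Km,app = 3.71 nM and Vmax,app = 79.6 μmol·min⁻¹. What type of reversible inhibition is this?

Both Km and Vmax decrease by the same factor (~5.10-fold) — characteristic of uncompetitive inhibition.

uncompetitive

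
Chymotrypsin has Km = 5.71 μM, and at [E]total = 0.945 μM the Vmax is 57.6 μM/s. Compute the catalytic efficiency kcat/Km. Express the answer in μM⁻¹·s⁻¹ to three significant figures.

10.7 μM⁻¹·s⁻¹

kcat = Vmax/[E]total = 57.6/0.945 = 61.0 s⁻¹.
kcat/Km = 61.0/5.71 = 10.7 μM⁻¹·s⁻¹.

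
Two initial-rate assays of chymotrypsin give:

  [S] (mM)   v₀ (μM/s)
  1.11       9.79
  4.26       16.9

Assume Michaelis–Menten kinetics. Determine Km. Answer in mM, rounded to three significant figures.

In reciprocal form, 1/v = (Km/Vmax)·(1/[S]) + 1/Vmax. The two points give (1/[S], 1/v) = (0.9009, 0.1021) and (0.2347, 0.05917).
Slope = (0.1021 − 0.05917)/(0.9009 − 0.2347) = 0.06451; intercept = 0.1021 − 0.06451×0.9009 = 0.04403.
Vmax = 1/intercept = 22.7 μM/s; Km = slope × Vmax = 0.06451 × 22.7 = 1.47 mM.

1.47 mM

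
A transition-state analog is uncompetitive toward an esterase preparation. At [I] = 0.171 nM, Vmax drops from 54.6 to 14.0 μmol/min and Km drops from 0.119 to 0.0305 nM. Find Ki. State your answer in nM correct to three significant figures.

Uncompetitive: Vmax,app = Vmax/α (and Km,app = Km/α) with α = 1 + [I]/Ki.
α = Vmax/Vmax,app = 54.6/14.0 = 3.900.
Ki = [I]/(α − 1) = 0.171/2.900 = 0.0590 nM.

0.0590 nM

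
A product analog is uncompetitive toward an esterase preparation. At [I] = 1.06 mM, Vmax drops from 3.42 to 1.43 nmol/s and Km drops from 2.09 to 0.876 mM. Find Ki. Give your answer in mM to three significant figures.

Uncompetitive: Vmax,app = Vmax/α (and Km,app = Km/α) with α = 1 + [I]/Ki.
α = Vmax/Vmax,app = 3.42/1.43 = 2.392.
Ki = [I]/(α − 1) = 1.06/1.392 = 0.762 mM.

0.762 mM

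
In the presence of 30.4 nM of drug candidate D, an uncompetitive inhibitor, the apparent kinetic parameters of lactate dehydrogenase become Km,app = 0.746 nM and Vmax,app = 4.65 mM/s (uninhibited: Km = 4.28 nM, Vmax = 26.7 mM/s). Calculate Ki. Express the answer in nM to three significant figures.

Uncompetitive: Vmax,app = Vmax/α (and Km,app = Km/α) with α = 1 + [I]/Ki.
α = Vmax/Vmax,app = 26.7/4.65 = 5.742.
Ki = [I]/(α − 1) = 30.4/4.742 = 6.41 nM.

6.41 nM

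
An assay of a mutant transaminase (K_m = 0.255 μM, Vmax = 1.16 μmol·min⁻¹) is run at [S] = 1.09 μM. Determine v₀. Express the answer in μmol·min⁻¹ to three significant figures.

v = Vmax·[S]/(Km + [S]) = 1.16 × 1.09 / (0.255 + 1.09)
  = 1.264 / 1.345 = 0.940 μmol·min⁻¹.

0.940 μmol·min⁻¹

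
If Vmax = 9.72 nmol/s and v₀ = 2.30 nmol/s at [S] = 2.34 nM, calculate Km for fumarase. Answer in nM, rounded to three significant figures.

7.55 nM

v/Vmax = 2.30/9.72 = 0.2366 = [S]/(Km+[S]).
So Km + [S] = [S]/0.2366 = 9.889 nM, giving Km = 9.889 − 2.34 = 7.55 nM.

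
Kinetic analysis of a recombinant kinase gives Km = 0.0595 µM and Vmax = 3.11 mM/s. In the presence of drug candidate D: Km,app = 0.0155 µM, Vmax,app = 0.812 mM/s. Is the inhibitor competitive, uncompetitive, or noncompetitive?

uncompetitive

Both Km and Vmax decrease by the same factor (~3.83-fold) — characteristic of uncompetitive inhibition.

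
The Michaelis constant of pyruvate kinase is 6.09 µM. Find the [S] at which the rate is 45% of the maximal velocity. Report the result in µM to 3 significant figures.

v/Vmax = [S]/(Km+[S]) = 0.45, so [S] = Km·0.45/(1 − 0.45) = 6.09 × 0.8182.
[S] = 4.98 µM.

4.98 µM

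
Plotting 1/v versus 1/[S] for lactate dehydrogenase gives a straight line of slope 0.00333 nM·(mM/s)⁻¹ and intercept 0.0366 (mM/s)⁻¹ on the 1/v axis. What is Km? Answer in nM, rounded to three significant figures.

y-intercept = 1/Vmax ⇒ Vmax = 27.3 mM/s; slope = Km/Vmax ⇒ Km = slope × Vmax.
Km = 0.00333 × 27.3 = 0.0910 nM.

0.0910 nM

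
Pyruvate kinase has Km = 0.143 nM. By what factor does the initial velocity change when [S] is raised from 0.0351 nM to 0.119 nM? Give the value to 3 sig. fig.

2.30

Since Vmax cancels, v₂/v₁ = [S]₂(Km+[S]₁) / [S]₁(Km+[S]₂).
= 0.119×(0.143+0.0351) / (0.0351×(0.143+0.119)) = 0.02119/0.009196 = 2.30.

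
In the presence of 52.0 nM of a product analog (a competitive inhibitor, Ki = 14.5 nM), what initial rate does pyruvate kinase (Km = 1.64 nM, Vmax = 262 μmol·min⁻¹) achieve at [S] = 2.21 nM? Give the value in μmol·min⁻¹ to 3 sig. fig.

59.5 μmol·min⁻¹

α = 1 + [I]/Ki = 1 + 52.0/14.5 = 4.586.
For a competitive inhibitor, Vmax is unchanged and the apparent Km becomes α·Km: Km,app = 7.52 nM, Vmax,app = 262 μmol·min⁻¹.
v = Vmax,app·[S]/(Km,app + [S]) = 262 × 2.21/(7.52 + 2.21) = 59.5 μmol·min⁻¹.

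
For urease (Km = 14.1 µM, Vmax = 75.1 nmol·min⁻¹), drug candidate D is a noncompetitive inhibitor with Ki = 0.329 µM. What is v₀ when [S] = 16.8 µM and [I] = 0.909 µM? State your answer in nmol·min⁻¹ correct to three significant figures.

10.9 nmol·min⁻¹

α = 1 + [I]/Ki = 1 + 0.909/0.329 = 3.763.
For a noncompetitive inhibitor, Vmax is reduced to Vmax/α while Km is unchanged: Km,app = 14.1 µM, Vmax,app = 20.0 nmol·min⁻¹.
v = Vmax,app·[S]/(Km,app + [S]) = 20.0 × 16.8/(14.1 + 16.8) = 10.9 nmol·min⁻¹.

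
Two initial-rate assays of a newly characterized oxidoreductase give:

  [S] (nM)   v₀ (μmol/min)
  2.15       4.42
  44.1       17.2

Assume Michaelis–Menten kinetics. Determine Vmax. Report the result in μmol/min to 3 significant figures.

20.2 μmol/min

In reciprocal form, 1/v = (Km/Vmax)·(1/[S]) + 1/Vmax. The two points give (1/[S], 1/v) = (0.4651, 0.2262) and (0.02268, 0.05814).
Slope = (0.2262 − 0.05814)/(0.4651 − 0.02268) = 0.3799; intercept = 0.2262 − 0.3799×0.4651 = 0.04952.
Vmax = 1/intercept = 20.2 μmol/min; Km = slope × Vmax = 0.3799 × 20.2 = 7.67 nM.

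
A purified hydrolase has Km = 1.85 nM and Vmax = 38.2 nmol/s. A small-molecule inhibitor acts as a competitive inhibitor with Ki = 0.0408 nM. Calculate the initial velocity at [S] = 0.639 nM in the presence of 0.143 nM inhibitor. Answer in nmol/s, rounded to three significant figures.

With α = 1 + [I]/Ki = 1 + 0.143/0.0408 = 4.505, the competitive rate law is v = Vmax[S] / (αKm + [S]).
v = 38.2×0.639 / (4.505×1.85 + 0.639) = 24.41/8.973 = 2.72 nmol/s.

2.72 nmol/s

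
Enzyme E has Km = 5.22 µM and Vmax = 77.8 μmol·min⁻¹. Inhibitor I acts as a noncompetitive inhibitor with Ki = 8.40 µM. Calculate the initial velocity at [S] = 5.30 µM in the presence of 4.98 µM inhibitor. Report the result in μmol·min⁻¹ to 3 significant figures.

α = 1 + [I]/Ki = 1 + 4.98/8.40 = 1.593.
For a noncompetitive inhibitor, Vmax is reduced to Vmax/α while Km is unchanged: Km,app = 5.22 µM, Vmax,app = 48.8 μmol·min⁻¹.
v = Vmax,app·[S]/(Km,app + [S]) = 48.8 × 5.30/(5.22 + 5.30) = 24.6 μmol·min⁻¹.

24.6 μmol·min⁻¹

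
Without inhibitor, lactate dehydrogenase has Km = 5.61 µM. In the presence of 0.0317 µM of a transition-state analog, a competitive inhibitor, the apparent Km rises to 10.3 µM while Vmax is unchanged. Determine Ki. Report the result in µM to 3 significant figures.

Competitive: Km,app = α·Km with α = 1 + [I]/Ki.
α = Km,app/Km = 10.3/5.61 = 1.836.
Ki = [I]/(α − 1) = 0.0317/0.8360 = 0.0379 µM.

0.0379 µM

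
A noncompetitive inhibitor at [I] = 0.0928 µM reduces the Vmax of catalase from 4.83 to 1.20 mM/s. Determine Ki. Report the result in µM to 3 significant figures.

Noncompetitive: Vmax,app = Vmax/α with α = 1 + [I]/Ki.
α = Vmax/Vmax,app = 4.83/1.20 = 4.025.
Since α = 1 + [I]/Ki, [I]/Ki = 4.025 − 1 = 3.025 and Ki = 0.0928/3.025 = 0.0307 µM.

0.0307 µM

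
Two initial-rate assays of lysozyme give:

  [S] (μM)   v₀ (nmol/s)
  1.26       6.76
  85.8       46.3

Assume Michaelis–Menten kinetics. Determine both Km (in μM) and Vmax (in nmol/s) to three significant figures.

From v = Vmax[S]/(Km+[S]), each point gives Vmax = v(Km+[S])/[S].
Equating: 6.76(Km+1.26)/1.26 = 46.3(Km+85.8)/85.8.
5.365·Km + 6.76 = 0.5396·Km + 46.3, so (5.365 − 0.5396)·Km = 46.3 − 6.76.
Km = 39.54/4.825 = 8.19 μM; then Vmax = 6.76(8.19+1.26)/1.26 = 50.7 nmol/s.

Km = 8.19 μM; Vmax = 50.7 nmol/s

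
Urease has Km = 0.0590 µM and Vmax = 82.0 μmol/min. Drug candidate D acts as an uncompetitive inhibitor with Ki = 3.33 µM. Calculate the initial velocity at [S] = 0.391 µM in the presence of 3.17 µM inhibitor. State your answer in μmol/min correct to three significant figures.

With α = 1 + [I]/Ki = 1 + 3.17/3.33 = 1.952, the uncompetitive rate law is v = (Vmax/α)·[S] / (Km/α + [S]).
v = (82.0/1.952)×0.391 / (0.0590/1.952 + 0.391) = 16.43/0.4212 = 39.0 μmol/min.

39.0 μmol/min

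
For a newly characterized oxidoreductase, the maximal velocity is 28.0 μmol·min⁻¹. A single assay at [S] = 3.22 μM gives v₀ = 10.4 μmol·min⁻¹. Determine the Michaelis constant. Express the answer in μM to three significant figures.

From v = Vmax[S]/(Km+[S]), Km = [S](Vmax − v)/v.
Km = 3.22 × (28.0 − 10.4) / 10.4 = 56.67/10.4 = 5.45 μM.

5.45 μM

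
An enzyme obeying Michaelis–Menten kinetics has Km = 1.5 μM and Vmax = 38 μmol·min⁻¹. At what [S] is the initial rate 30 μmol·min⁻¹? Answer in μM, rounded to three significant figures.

5.62 μM

Rearranging v = Vmax[S]/(Km+[S]) gives [S] = Km·v/(Vmax − v).
[S] = 1.5 × 30 / (38 − 30) = 45.00/8.000 = 5.62 μM.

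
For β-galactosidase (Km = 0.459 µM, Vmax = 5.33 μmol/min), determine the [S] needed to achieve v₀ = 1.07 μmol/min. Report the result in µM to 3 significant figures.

0.115 µM

Rearranging v = Vmax[S]/(Km+[S]) gives [S] = Km·v/(Vmax − v).
[S] = 0.459 × 1.07 / (5.33 − 1.07) = 0.4911/4.260 = 0.115 µM.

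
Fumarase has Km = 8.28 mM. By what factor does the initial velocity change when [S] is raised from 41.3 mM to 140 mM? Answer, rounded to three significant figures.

1.13

The fractional saturations are [S]/(Km+[S]) = 41.3/49.58 = 0.8330 and 140/148.3 = 0.9442.
v₂/v₁ is just their ratio: 0.9442/0.8330 = 1.13.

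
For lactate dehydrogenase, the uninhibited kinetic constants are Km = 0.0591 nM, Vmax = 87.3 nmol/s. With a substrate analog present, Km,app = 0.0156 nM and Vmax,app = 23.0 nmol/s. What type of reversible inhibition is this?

uncompetitive

Both Km and Vmax decrease by the same factor (~3.80-fold) — characteristic of uncompetitive inhibition.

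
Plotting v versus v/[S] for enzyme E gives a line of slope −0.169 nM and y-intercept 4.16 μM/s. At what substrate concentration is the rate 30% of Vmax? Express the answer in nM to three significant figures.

0.0724 nM

The Eadie–Hofstee slope gives Km = 0.169 nM (slope = −Km).
v/Vmax = [S]/(Km+[S]) = 0.3 ⇒ [S] = Km·0.3/(1−0.3) = 0.169 × 0.4286 = 0.0724 nM.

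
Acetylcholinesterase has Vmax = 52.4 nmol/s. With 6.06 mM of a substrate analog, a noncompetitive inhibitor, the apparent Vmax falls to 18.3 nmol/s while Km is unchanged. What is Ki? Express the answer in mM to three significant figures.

Noncompetitive: Vmax,app = Vmax/α with α = 1 + [I]/Ki.
α = Vmax/Vmax,app = 52.4/18.3 = 2.863.
Ki = [I]/(α − 1) = 6.06/1.863 = 3.25 mM.

3.25 mM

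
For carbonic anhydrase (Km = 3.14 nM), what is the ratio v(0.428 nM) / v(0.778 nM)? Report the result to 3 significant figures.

The fractional saturations are [S]/(Km+[S]) = 0.778/3.918 = 0.1986 and 0.428/3.568 = 0.1200.
v₂/v₁ is just their ratio: 0.1200/0.1986 = 0.604.

0.604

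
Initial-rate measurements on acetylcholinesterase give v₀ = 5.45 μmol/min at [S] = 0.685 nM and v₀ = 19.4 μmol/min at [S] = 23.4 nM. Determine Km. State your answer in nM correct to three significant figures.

In reciprocal form, 1/v = (Km/Vmax)·(1/[S]) + 1/Vmax. The two points give (1/[S], 1/v) = (1.460, 0.1835) and (0.04274, 0.05155).
Slope = (0.1835 − 0.05155)/(1.460 − 0.04274) = 0.09310; intercept = 0.1835 − 0.09310×1.460 = 0.04757.
Vmax = 1/intercept = 21.0 μmol/min; Km = slope × Vmax = 0.09310 × 21.0 = 1.96 nM.

1.96 nM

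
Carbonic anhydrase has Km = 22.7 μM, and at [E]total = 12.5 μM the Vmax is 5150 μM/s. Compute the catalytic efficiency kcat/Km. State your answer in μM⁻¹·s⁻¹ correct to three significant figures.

kcat = Vmax/[E]total = 5150/12.5 = 412 s⁻¹.
kcat/Km = 412/22.7 = 18.1 μM⁻¹·s⁻¹.

18.1 μM⁻¹·s⁻¹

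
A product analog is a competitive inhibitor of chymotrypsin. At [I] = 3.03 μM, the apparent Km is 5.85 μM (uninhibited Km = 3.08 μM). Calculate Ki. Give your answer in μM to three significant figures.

Competitive: Km,app = α·Km with α = 1 + [I]/Ki.
α = Km,app/Km = 5.85/3.08 = 1.899.
Since α = 1 + [I]/Ki, [I]/Ki = 1.899 − 1 = 0.8994 and Ki = 3.03/0.8994 = 3.37 μM.

3.37 μM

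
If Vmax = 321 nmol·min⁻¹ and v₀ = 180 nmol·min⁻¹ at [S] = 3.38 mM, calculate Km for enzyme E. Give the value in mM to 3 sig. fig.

2.65 mM

v/Vmax = 180/321 = 0.5607 = [S]/(Km+[S]).
So Km + [S] = [S]/0.5607 = 6.028 mM, giving Km = 6.028 − 3.38 = 2.65 mM.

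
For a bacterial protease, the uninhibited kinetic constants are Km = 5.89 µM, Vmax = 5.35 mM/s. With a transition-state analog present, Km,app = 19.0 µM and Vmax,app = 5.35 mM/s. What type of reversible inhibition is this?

competitive

Km increases (5.89 → 19.0 µM) while Vmax is unchanged — the hallmark of competitive inhibition.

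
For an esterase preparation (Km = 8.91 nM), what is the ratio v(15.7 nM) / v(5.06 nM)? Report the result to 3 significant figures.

The fractional saturations are [S]/(Km+[S]) = 5.06/13.97 = 0.3622 and 15.7/24.61 = 0.6380.
v₂/v₁ is just their ratio: 0.6380/0.3622 = 1.76.

1.76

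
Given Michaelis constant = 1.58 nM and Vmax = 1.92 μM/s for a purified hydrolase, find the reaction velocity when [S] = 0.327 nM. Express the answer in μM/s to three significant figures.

0.329 μM/s

v = Vmax·[S]/(Km + [S]) = 1.92 × 0.327 / (1.58 + 0.327)
  = 0.6278 / 1.907 = 0.329 μM/s.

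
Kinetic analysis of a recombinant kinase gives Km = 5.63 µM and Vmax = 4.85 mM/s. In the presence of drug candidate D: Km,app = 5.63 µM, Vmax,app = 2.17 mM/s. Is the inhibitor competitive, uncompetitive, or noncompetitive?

Vmax decreases (4.85 → 2.17 mM/s) while Km is unchanged — pure noncompetitive inhibition.

noncompetitive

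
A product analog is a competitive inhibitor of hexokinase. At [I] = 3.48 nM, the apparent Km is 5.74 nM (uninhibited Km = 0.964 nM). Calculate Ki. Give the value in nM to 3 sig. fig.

0.702 nM

Competitive: Km,app = α·Km with α = 1 + [I]/Ki.
α = Km,app/Km = 5.74/0.964 = 5.954.
Since α = 1 + [I]/Ki, [I]/Ki = 5.954 − 1 = 4.954 and Ki = 3.48/4.954 = 0.702 nM.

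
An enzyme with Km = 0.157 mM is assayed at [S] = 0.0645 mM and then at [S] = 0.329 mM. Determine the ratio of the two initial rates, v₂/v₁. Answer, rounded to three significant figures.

2.32

The fractional saturations are [S]/(Km+[S]) = 0.0645/0.2215 = 0.2912 and 0.329/0.4860 = 0.6770.
v₂/v₁ is just their ratio: 0.6770/0.2912 = 2.32.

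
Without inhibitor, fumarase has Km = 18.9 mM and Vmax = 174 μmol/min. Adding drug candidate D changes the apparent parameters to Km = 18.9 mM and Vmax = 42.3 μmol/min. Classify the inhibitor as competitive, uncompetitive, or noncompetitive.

Vmax decreases (174 → 42.3 μmol/min) while Km is unchanged — pure noncompetitive inhibition.

noncompetitive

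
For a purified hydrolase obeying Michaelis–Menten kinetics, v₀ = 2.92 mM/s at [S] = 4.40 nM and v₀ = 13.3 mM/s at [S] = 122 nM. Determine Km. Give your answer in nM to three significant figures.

18.7 nM

In reciprocal form, 1/v = (Km/Vmax)·(1/[S]) + 1/Vmax. The two points give (1/[S], 1/v) = (0.2273, 0.3425) and (0.008197, 0.07519).
Slope = (0.3425 − 0.07519)/(0.2273 − 0.008197) = 1.220; intercept = 0.3425 − 1.220×0.2273 = 0.06519.
Vmax = 1/intercept = 15.3 mM/s; Km = slope × Vmax = 1.220 × 15.3 = 18.7 nM.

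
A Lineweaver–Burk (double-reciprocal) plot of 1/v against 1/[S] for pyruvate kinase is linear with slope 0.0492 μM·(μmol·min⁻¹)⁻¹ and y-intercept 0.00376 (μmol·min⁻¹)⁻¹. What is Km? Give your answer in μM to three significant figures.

13.1 μM

y-intercept = 1/Vmax ⇒ Vmax = 266 μmol·min⁻¹; slope = Km/Vmax ⇒ Km = slope × Vmax.
Km = 0.0492 × 266 = 13.1 μM.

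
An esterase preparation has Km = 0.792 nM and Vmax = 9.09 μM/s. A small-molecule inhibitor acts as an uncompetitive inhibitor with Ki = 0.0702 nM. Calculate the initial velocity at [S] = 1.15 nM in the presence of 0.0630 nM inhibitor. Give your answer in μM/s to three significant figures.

3.51 μM/s

α = 1 + [I]/Ki = 1 + 0.0630/0.0702 = 1.897.
For an uncompetitive inhibitor, both parameters are divided by α, giving Vmax/α and Km/α: Km,app = 0.417 nM, Vmax,app = 4.79 μM/s.
v = Vmax,app·[S]/(Km,app + [S]) = 4.79 × 1.15/(0.417 + 1.15) = 3.51 μM/s.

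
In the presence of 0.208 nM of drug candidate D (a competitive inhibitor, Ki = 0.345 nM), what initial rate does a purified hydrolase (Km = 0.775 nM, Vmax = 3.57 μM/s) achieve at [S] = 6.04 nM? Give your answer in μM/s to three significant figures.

With α = 1 + [I]/Ki = 1 + 0.208/0.345 = 1.603, the competitive rate law is v = Vmax[S] / (αKm + [S]).
v = 3.57×6.04 / (1.603×0.775 + 6.04) = 21.56/7.282 = 2.96 μM/s.

2.96 μM/s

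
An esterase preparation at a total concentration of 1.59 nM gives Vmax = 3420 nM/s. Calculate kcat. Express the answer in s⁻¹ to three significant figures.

kcat = Vmax/[E]total = 3420 nM/s / 1.59 nM = 2150 s⁻¹.

2150 s⁻¹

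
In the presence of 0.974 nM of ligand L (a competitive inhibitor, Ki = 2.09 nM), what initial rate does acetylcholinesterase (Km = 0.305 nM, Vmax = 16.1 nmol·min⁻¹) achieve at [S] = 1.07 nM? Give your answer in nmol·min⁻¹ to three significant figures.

11.4 nmol·min⁻¹

α = 1 + [I]/Ki = 1 + 0.974/2.09 = 1.466.
For a competitive inhibitor, Vmax is unchanged and the apparent Km becomes α·Km: Km,app = 0.447 nM, Vmax,app = 16.1 nmol·min⁻¹.
v = Vmax,app·[S]/(Km,app + [S]) = 16.1 × 1.07/(0.447 + 1.07) = 11.4 nmol·min⁻¹.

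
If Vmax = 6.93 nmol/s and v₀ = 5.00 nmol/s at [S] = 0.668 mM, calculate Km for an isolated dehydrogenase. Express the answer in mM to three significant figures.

0.258 mM

v/Vmax = 5.00/6.93 = 0.7215 = [S]/(Km+[S]).
So Km + [S] = [S]/0.7215 = 0.9258 mM, giving Km = 0.9258 − 0.668 = 0.258 mM.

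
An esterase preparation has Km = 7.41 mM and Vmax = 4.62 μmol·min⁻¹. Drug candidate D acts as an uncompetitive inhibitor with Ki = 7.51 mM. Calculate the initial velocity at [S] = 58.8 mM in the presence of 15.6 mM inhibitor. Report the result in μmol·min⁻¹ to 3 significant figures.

α = 1 + [I]/Ki = 1 + 15.6/7.51 = 3.077.
For an uncompetitive inhibitor, both parameters are divided by α, giving Vmax/α and Km/α: Km,app = 2.41 mM, Vmax,app = 1.50 μmol·min⁻¹.
v = Vmax,app·[S]/(Km,app + [S]) = 1.50 × 58.8/(2.41 + 58.8) = 1.44 μmol·min⁻¹.

1.44 μmol·min⁻¹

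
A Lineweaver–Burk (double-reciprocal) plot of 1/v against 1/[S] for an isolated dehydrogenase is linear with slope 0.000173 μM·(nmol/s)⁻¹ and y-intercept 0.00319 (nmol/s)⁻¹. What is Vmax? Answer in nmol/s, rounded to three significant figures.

313 nmol/s

The y-intercept of a Lineweaver–Burk plot equals 1/Vmax, so Vmax = 1/0.00319 = 313 nmol/s.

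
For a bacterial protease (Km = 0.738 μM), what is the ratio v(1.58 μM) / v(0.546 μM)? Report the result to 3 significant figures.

1.60

Since Vmax cancels, v₂/v₁ = [S]₂(Km+[S]₁) / [S]₁(Km+[S]₂).
= 1.58×(0.738+0.546) / (0.546×(0.738+1.58)) = 2.029/1.266 = 1.60.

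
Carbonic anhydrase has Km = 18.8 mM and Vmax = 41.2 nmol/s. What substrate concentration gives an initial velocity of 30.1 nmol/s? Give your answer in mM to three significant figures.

Rearranging v = Vmax[S]/(Km+[S]) gives [S] = Km·v/(Vmax − v).
[S] = 18.8 × 30.1 / (41.2 − 30.1) = 565.9/11.10 = 51.0 mM.

51.0 mM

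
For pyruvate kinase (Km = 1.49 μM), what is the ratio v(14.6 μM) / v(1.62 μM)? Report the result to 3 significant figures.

1.74

The fractional saturations are [S]/(Km+[S]) = 1.62/3.110 = 0.5209 and 14.6/16.09 = 0.9074.
v₂/v₁ is just their ratio: 0.9074/0.5209 = 1.74.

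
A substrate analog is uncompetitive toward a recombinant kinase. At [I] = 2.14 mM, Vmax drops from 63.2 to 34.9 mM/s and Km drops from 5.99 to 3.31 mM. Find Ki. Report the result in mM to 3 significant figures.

Uncompetitive: Vmax,app = Vmax/α (and Km,app = Km/α) with α = 1 + [I]/Ki.
α = Vmax/Vmax,app = 63.2/34.9 = 1.811.
Ki = [I]/(α − 1) = 2.14/0.8109 = 2.64 mM.

2.64 mM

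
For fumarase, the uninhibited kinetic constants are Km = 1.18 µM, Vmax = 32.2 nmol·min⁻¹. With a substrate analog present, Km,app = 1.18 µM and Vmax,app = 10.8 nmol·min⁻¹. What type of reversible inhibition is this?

noncompetitive

Vmax decreases (32.2 → 10.8 nmol·min⁻¹) while Km is unchanged — pure noncompetitive inhibition.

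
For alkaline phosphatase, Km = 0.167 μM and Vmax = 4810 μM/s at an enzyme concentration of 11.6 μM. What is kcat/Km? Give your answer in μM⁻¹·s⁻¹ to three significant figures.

2480 μM⁻¹·s⁻¹

kcat = Vmax/[E]total = 4810/11.6 = 415 s⁻¹.
kcat/Km = 415/0.167 = 2480 μM⁻¹·s⁻¹.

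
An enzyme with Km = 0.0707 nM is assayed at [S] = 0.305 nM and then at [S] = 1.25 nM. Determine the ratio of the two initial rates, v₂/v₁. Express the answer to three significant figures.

1.17

The fractional saturations are [S]/(Km+[S]) = 0.305/0.3757 = 0.8118 and 1.25/1.321 = 0.9465.
v₂/v₁ is just their ratio: 0.9465/0.8118 = 1.17.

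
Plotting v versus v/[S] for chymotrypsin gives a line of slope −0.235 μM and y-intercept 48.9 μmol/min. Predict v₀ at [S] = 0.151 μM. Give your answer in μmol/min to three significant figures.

19.1 μmol/min

In the Eadie–Hofstee form v = Vmax − Km·(v/[S]), the slope is −Km and the intercept is Vmax, so Km = 0.235 μM and Vmax = 48.9 μmol/min.
v = 48.9 × 0.151/(0.235 + 0.151) = 19.1 μmol/min.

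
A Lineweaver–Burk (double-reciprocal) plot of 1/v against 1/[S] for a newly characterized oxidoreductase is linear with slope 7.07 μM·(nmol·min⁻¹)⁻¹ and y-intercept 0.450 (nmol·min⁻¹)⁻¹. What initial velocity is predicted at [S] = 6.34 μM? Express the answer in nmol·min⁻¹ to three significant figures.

0.639 nmol·min⁻¹

The y-intercept is 1/Vmax, so Vmax = 1/0.450 = 2.22 nmol·min⁻¹.
The slope is Km/Vmax, so Km = 7.07 × 2.22 = 15.7 μM.
Then v = 2.22 × 6.34/(15.7 + 6.34) = 0.639 nmol·min⁻¹.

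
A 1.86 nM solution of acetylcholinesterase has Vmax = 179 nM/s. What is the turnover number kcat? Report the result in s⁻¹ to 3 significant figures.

96.2 s⁻¹

kcat = Vmax/[E]total = 179 nM/s / 1.86 nM = 96.2 s⁻¹.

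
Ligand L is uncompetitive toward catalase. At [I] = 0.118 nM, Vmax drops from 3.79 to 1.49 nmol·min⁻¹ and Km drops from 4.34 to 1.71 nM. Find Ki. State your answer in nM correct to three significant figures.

0.0764 nM

Uncompetitive: Vmax,app = Vmax/α (and Km,app = Km/α) with α = 1 + [I]/Ki.
α = Vmax/Vmax,app = 3.79/1.49 = 2.544.
Since α = 1 + [I]/Ki, [I]/Ki = 2.544 − 1 = 1.544 and Ki = 0.118/1.544 = 0.0764 nM.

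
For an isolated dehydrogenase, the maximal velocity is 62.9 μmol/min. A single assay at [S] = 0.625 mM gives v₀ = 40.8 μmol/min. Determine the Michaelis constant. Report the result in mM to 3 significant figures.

v/Vmax = 40.8/62.9 = 0.6486 = [S]/(Km+[S]).
So Km + [S] = [S]/0.6486 = 0.9635 mM, giving Km = 0.9635 − 0.625 = 0.339 mM.

0.339 mM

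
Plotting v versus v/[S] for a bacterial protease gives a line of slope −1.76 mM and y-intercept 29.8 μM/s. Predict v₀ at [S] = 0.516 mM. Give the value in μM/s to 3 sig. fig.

6.76 μM/s

In the Eadie–Hofstee form v = Vmax − Km·(v/[S]), the slope is −Km and the intercept is Vmax, so Km = 1.76 mM and Vmax = 29.8 μM/s.
v = 29.8 × 0.516/(1.76 + 0.516) = 6.76 μM/s.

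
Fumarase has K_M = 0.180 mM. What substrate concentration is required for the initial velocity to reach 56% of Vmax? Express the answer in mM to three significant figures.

v/Vmax = [S]/(Km+[S]) = 0.56, so [S] = Km·0.56/(1 − 0.56) = 0.180 × 1.273.
[S] = 0.229 mM.

0.229 mM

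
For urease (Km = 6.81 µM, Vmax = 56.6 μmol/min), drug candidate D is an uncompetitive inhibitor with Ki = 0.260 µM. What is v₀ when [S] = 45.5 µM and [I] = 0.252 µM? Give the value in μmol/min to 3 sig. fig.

26.7 μmol/min

α = 1 + [I]/Ki = 1 + 0.252/0.260 = 1.969.
For an uncompetitive inhibitor, both parameters are divided by α, giving Vmax/α and Km/α: Km,app = 3.46 µM, Vmax,app = 28.7 μmol/min.
v = Vmax,app·[S]/(Km,app + [S]) = 28.7 × 45.5/(3.46 + 45.5) = 26.7 μmol/min.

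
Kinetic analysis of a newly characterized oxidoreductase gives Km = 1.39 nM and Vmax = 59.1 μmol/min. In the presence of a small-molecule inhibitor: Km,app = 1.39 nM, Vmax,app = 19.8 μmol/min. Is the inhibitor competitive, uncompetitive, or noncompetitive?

Vmax decreases (59.1 → 19.8 μmol/min) while Km is unchanged — pure noncompetitive inhibition.

noncompetitive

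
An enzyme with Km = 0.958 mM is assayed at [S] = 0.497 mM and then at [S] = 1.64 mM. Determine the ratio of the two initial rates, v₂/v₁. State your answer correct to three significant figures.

1.85

The fractional saturations are [S]/(Km+[S]) = 0.497/1.455 = 0.3416 and 1.64/2.598 = 0.6313.
v₂/v₁ is just their ratio: 0.6313/0.3416 = 1.85.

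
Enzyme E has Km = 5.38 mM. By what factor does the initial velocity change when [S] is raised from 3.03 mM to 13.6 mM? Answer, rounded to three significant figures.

The fractional saturations are [S]/(Km+[S]) = 3.03/8.410 = 0.3603 and 13.6/18.98 = 0.7165.
v₂/v₁ is just their ratio: 0.7165/0.3603 = 1.99.

1.99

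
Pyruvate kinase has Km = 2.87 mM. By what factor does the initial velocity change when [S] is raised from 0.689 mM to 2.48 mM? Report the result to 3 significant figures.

2.39

Since Vmax cancels, v₂/v₁ = [S]₂(Km+[S]₁) / [S]₁(Km+[S]₂).
= 2.48×(2.87+0.689) / (0.689×(2.87+2.48)) = 8.826/3.686 = 2.39.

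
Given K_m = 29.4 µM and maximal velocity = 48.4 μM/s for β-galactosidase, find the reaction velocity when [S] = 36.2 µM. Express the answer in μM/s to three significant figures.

v = Vmax·[S]/(Km + [S]) = 48.4 × 36.2 / (29.4 + 36.2)
  = 1752 / 65.60 = 26.7 μM/s.

26.7 μM/s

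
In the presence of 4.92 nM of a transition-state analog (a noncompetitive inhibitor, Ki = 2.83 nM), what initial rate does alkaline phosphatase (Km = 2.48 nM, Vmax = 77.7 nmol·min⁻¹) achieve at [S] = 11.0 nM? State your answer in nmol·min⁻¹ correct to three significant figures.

23.2 nmol·min⁻¹

α = 1 + [I]/Ki = 1 + 4.92/2.83 = 2.739.
For a noncompetitive inhibitor, Vmax is reduced to Vmax/α while Km is unchanged: Km,app = 2.48 nM, Vmax,app = 28.4 nmol·min⁻¹.
v = Vmax,app·[S]/(Km,app + [S]) = 28.4 × 11.0/(2.48 + 11.0) = 23.2 nmol·min⁻¹.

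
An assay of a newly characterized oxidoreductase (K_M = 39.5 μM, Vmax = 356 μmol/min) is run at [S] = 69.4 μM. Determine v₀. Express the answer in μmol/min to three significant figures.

227 μmol/min

v = Vmax·[S]/(Km + [S]) = 356 × 69.4 / (39.5 + 69.4)
  = 24710 / 108.9 = 227 μmol/min.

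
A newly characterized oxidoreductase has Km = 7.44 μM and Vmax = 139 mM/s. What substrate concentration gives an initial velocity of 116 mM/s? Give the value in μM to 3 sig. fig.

37.5 μM

The required fractional saturation is v/Vmax = 116/139 = 0.8345.
Then [S]/(Km+[S]) = 0.8345 ⇒ [S] = 7.44 × 0.8345/(1 − 0.8345) = 37.5 μM.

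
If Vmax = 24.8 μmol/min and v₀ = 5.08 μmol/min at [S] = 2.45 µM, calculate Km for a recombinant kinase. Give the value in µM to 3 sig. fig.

From v = Vmax[S]/(Km+[S]), Km = [S](Vmax − v)/v.
Km = 2.45 × (24.8 − 5.08) / 5.08 = 48.31/5.08 = 9.51 µM.

9.51 µM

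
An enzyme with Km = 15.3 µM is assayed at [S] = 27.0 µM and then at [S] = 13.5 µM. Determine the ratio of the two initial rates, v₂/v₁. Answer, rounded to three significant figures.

0.734

Since Vmax cancels, v₂/v₁ = [S]₂(Km+[S]₁) / [S]₁(Km+[S]₂).
= 13.5×(15.3+27.0) / (27.0×(15.3+13.5)) = 571.0/777.6 = 0.734.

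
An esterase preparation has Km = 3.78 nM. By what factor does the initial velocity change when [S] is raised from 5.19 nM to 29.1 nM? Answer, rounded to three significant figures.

1.53

The fractional saturations are [S]/(Km+[S]) = 5.19/8.970 = 0.5786 and 29.1/32.88 = 0.8850.
v₂/v₁ is just their ratio: 0.8850/0.5786 = 1.53.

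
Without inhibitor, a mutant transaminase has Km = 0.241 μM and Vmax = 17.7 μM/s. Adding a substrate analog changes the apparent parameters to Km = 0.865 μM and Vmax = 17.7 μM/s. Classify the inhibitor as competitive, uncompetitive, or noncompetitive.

Km increases (0.241 → 0.865 μM) while Vmax is unchanged — the hallmark of competitive inhibition.

competitive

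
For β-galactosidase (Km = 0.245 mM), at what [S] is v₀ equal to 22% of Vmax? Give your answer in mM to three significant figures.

v/Vmax = [S]/(Km+[S]) = 0.22, so [S] = Km·0.22/(1 − 0.22) = 0.245 × 0.2821.
[S] = 0.0691 mM.

0.0691 mM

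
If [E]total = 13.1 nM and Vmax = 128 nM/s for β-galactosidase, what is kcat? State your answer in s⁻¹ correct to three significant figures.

kcat = Vmax/[E]total = 128 nM/s / 13.1 nM = 9.77 s⁻¹.

9.77 s⁻¹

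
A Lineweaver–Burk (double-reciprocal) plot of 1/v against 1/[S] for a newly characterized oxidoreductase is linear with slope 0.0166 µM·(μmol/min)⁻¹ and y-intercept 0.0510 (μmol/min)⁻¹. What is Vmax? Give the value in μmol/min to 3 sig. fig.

19.6 μmol/min

The y-intercept of a Lineweaver–Burk plot equals 1/Vmax, so Vmax = 1/0.0510 = 19.6 μmol/min.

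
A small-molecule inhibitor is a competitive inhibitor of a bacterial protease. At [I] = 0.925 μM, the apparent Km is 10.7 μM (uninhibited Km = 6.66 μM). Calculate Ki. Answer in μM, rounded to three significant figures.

1.52 μM

Competitive: Km,app = α·Km with α = 1 + [I]/Ki.
α = Km,app/Km = 10.7/6.66 = 1.607.
Ki = [I]/(α − 1) = 0.925/0.6066 = 1.52 μM.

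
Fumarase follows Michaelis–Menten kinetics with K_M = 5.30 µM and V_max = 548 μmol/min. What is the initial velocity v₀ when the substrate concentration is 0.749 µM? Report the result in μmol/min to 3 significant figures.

67.9 μmol/min

v = Vmax·[S]/(Km + [S]) = 548 × 0.749 / (5.30 + 0.749)
  = 410.5 / 6.049 = 67.9 μmol/min.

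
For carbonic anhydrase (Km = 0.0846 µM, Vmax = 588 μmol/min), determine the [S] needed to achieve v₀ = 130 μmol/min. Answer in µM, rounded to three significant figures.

Rearranging v = Vmax[S]/(Km+[S]) gives [S] = Km·v/(Vmax − v).
[S] = 0.0846 × 130 / (588 − 130) = 11.00/458.0 = 0.0240 µM.

0.0240 µM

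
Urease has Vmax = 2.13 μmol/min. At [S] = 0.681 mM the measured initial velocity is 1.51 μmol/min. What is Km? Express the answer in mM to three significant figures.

v/Vmax = 1.51/2.13 = 0.7089 = [S]/(Km+[S]).
So Km + [S] = [S]/0.7089 = 0.9606 mM, giving Km = 0.9606 − 0.681 = 0.280 mM.

0.280 mM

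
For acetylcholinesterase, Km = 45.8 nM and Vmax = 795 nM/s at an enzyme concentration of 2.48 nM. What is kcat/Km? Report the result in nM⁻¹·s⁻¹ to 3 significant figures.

7.00 nM⁻¹·s⁻¹

kcat = Vmax/[E]total = 795/2.48 = 321 s⁻¹.
kcat/Km = 321/45.8 = 7.00 nM⁻¹·s⁻¹.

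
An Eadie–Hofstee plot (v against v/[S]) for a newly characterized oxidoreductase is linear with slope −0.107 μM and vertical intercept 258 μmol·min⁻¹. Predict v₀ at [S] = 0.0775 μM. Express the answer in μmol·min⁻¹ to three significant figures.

In the Eadie–Hofstee form v = Vmax − Km·(v/[S]), the slope is −Km and the intercept is Vmax, so Km = 0.107 μM and Vmax = 258 μmol·min⁻¹.
v = 258 × 0.0775/(0.107 + 0.0775) = 108 μmol·min⁻¹.

108 μmol·min⁻¹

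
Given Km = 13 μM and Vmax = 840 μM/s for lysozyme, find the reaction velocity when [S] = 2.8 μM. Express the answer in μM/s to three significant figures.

149 μM/s

v = Vmax·[S]/(Km + [S]) = 840 × 2.8 / (13 + 2.8)
  = 2352 / 15.80 = 149 μM/s.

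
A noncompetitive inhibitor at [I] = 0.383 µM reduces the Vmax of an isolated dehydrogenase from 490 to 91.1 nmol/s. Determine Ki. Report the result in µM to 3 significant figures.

0.0875 µM

Noncompetitive: Vmax,app = Vmax/α with α = 1 + [I]/Ki.
α = Vmax/Vmax,app = 490/91.1 = 5.379.
Since α = 1 + [I]/Ki, [I]/Ki = 5.379 − 1 = 4.379 and Ki = 0.383/4.379 = 0.0875 µM.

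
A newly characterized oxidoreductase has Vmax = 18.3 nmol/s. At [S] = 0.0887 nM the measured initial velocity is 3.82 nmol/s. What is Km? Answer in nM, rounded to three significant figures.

0.336 nM

From v = Vmax[S]/(Km+[S]), Km = [S](Vmax − v)/v.
Km = 0.0887 × (18.3 − 3.82) / 3.82 = 1.284/3.82 = 0.336 nM.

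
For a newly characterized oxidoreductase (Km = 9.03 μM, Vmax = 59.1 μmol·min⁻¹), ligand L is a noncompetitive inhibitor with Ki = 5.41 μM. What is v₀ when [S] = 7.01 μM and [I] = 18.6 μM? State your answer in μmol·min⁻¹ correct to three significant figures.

α = 1 + [I]/Ki = 1 + 18.6/5.41 = 4.438.
For a noncompetitive inhibitor, Vmax is reduced to Vmax/α while Km is unchanged: Km,app = 9.03 μM, Vmax,app = 13.3 μmol·min⁻¹.
v = Vmax,app·[S]/(Km,app + [S]) = 13.3 × 7.01/(9.03 + 7.01) = 5.82 μmol·min⁻¹.

5.82 μmol·min⁻¹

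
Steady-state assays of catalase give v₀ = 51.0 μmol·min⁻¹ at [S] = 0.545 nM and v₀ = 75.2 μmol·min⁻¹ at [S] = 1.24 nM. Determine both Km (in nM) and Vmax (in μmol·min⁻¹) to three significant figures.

In reciprocal form, 1/v = (Km/Vmax)·(1/[S]) + 1/Vmax. The two points give (1/[S], 1/v) = (1.835, 0.01961) and (0.8065, 0.01330).
Slope = (0.01961 − 0.01330)/(1.835 − 0.8065) = 0.006136; intercept = 0.01961 − 0.006136×1.835 = 0.008350.
Vmax = 1/intercept = 120 μmol·min⁻¹; Km = slope × Vmax = 0.006136 × 120 = 0.735 nM.

Km = 0.735 nM; Vmax = 120 μmol·min⁻¹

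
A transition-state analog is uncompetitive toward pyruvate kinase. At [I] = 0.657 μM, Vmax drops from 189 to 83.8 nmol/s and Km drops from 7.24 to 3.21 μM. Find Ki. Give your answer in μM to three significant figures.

0.523 μM

Uncompetitive: Vmax,app = Vmax/α (and Km,app = Km/α) with α = 1 + [I]/Ki.
α = Vmax/Vmax,app = 189/83.8 = 2.255.
Ki = [I]/(α − 1) = 0.657/1.255 = 0.523 μM.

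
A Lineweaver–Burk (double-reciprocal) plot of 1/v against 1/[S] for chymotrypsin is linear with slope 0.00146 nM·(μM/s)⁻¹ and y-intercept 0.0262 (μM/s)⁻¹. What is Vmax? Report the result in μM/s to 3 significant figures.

The y-intercept of a Lineweaver–Burk plot equals 1/Vmax, so Vmax = 1/0.0262 = 38.2 μM/s.

38.2 μM/s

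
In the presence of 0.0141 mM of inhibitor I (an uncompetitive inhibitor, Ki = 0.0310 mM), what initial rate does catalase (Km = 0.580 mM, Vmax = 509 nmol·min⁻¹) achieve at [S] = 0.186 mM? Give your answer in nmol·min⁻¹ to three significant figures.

α = 1 + [I]/Ki = 1 + 0.0141/0.0310 = 1.455.
For an uncompetitive inhibitor, both parameters are divided by α, giving Vmax/α and Km/α: Km,app = 0.399 mM, Vmax,app = 350 nmol·min⁻¹.
v = Vmax,app·[S]/(Km,app + [S]) = 350 × 0.186/(0.399 + 0.186) = 111 nmol·min⁻¹.

111 nmol·min⁻¹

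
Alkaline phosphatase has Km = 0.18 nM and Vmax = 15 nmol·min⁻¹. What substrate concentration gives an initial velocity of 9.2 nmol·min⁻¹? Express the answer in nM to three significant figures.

Rearranging v = Vmax[S]/(Km+[S]) gives [S] = Km·v/(Vmax − v).
[S] = 0.18 × 9.2 / (15 − 9.2) = 1.656/5.800 = 0.286 nM.

0.286 nM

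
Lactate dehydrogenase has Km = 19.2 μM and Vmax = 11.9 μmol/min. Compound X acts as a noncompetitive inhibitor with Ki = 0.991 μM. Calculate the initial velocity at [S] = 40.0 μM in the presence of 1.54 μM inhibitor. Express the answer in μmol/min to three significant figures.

3.15 μmol/min

α = 1 + [I]/Ki = 1 + 1.54/0.991 = 2.554.
For a noncompetitive inhibitor, Vmax is reduced to Vmax/α while Km is unchanged: Km,app = 19.2 μM, Vmax,app = 4.66 μmol/min.
v = Vmax,app·[S]/(Km,app + [S]) = 4.66 × 40.0/(19.2 + 40.0) = 3.15 μmol/min.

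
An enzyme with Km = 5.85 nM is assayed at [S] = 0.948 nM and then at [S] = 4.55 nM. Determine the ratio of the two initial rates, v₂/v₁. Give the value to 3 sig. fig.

The fractional saturations are [S]/(Km+[S]) = 0.948/6.798 = 0.1395 and 4.55/10.40 = 0.4375.
v₂/v₁ is just their ratio: 0.4375/0.1395 = 3.14.

3.14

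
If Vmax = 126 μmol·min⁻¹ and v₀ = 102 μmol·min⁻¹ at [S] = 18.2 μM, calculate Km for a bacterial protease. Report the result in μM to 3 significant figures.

4.28 μM

From v = Vmax[S]/(Km+[S]), Km = [S](Vmax − v)/v.
Km = 18.2 × (126 − 102) / 102 = 436.8/102 = 4.28 μM.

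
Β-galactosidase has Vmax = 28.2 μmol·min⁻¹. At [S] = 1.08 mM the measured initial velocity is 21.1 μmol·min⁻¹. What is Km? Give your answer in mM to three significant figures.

0.363 mM

v/Vmax = 21.1/28.2 = 0.7482 = [S]/(Km+[S]).
So Km + [S] = [S]/0.7482 = 1.443 mM, giving Km = 1.443 − 1.08 = 0.363 mM.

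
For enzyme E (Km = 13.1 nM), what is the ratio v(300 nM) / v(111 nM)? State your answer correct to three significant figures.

The fractional saturations are [S]/(Km+[S]) = 111/124.1 = 0.8944 and 300/313.1 = 0.9582.
v₂/v₁ is just their ratio: 0.9582/0.8944 = 1.07.

1.07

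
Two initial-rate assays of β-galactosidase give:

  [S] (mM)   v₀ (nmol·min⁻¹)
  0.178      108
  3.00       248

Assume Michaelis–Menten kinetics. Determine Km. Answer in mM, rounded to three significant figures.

From v = Vmax[S]/(Km+[S]), each point gives Vmax = v(Km+[S])/[S].
Equating: 108(Km+0.178)/0.178 = 248(Km+3.00)/3.00.
606.7·Km + 108 = 82.67·Km + 248, so (606.7 − 82.67)·Km = 248 − 108.
Km = 140.0/524.1 = 0.267 mM; then Vmax = 108(0.267+0.178)/0.178 = 270 nmol·min⁻¹.

0.267 mM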